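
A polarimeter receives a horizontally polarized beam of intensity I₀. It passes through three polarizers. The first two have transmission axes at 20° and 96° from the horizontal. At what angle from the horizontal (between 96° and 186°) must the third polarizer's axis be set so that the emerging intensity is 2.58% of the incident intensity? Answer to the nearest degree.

θ ≈ 141°

I₁ = I₀ cos²(20° − 0°) = I₀ cos²(20°) = 0.883 I₀.
I₂ = I₁ cos²(96° − 20°) = 0.883 I₀ · cos²(76°) = 0.05168 I₀.
Need I₃/I₀ = 0.0258, so cos²(θ − 96°) = 0.0258 / 0.05168 = 0.4992.
θ − 96° = arccos(√0.4992) = 45.0°, giving θ ≈ 96 + 45.0 = 141.0°.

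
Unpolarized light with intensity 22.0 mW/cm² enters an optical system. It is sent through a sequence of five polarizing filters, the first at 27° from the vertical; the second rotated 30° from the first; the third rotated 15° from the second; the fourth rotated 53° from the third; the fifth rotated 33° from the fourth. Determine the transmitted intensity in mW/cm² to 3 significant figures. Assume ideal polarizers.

I ≈ 1.96 mW/cm²

Unpolarized light through the first polarizer → I₁ = 22.0 mW/cm²/2 = 11 mW/cm², polarized at 27°.
I₂ = I₁ · cos²(30°) = 11 · 0.75 = 8.25 mW/cm².
I₃ = I₂ · cos²(15°) = 8.25 · 0.933 = 7.697 mW/cm².
I₄ = I₃ · cos²(53°) = 7.697 · 0.3622 = 2.788 mW/cm².
I₅ = I₄ · cos²(33°) = 2.788 · 0.7034 = 1.961 mW/cm².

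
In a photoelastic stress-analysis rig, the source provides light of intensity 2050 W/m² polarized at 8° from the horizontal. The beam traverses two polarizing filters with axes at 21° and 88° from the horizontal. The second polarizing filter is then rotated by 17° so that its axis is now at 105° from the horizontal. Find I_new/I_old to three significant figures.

I_new/I_old ≈ 0.0716

Before rotation:
I₁ = I₀ cos²(21° − 8°) = I₀ cos²(13°) = 0.9494 I₀.
I₂ = I₁ cos²(88° − 21°) = 0.9494 I₀ · cos²(67°) = 0.1449 I₀.
After rotation:
I₁ = I₀ cos²(21° − 8°) = I₀ cos²(13°) = 0.9494 I₀.
I₂ = I₁ cos²(105° − 21°) = 0.9494 I₀ · cos²(84°) = 0.01037 I₀.
Ratio = 0.01037 / 0.1449 = 0.07157.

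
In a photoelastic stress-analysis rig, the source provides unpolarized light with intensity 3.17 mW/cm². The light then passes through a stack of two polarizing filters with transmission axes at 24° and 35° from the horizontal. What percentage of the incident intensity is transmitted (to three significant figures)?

≈ 48.2%

Unpolarized light through the first polarizer → I₁ = 3.17 mW/cm²/2 = 1.585 mW/cm², polarized at 24°.
I₂ = I₁ · cos²(11°) = 1.585 · 0.9636 = 1.527 mW/cm².
That is 48.18% of the incident intensity.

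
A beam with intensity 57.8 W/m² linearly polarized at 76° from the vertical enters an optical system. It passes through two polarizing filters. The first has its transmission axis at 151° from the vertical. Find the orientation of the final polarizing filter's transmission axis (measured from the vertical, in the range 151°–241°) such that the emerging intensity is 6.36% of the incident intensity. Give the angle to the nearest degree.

I₁ = I₀ cos²(151° − 76°) = I₀ cos²(75°) = 0.06699 I₀.
Need I₂/I₀ = 0.0636, so cos²(θ − 151°) = 0.0636 / 0.06699 = 0.9494.
θ − 151° = arccos(√0.9494) = 13.0°, giving θ ≈ 151 + 13.0 = 164.0°.

θ ≈ 164°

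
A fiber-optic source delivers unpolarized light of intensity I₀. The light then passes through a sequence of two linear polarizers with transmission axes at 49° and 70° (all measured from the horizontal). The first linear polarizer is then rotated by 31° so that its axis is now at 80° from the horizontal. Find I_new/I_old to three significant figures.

I_new/I_old ≈ 1.11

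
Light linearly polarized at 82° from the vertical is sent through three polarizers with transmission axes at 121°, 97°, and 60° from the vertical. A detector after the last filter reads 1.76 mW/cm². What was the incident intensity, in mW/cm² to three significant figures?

I₀ ≈ 5.47 mW/cm²

I₁ = I₀ cos²(121° − 82°) = I₀ cos²(39°) = 0.604 I₀.
I₂ = I₁ cos²(97° − 121°) = 0.604 I₀ · cos²(24°) = 0.504 I₀.
I₃ = I₂ cos²(60° − 97°) = 0.504 I₀ · cos²(37°) = 0.3215 I₀.
So 1.76 mW/cm² = 0.3215 I₀, giving I₀ = 1.76/0.3215 = 5.475 mW/cm².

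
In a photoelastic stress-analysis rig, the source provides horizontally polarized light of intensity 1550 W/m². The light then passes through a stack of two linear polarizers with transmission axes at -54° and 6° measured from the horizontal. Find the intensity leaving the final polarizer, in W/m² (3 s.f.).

I₁ = 1550 W/m² · cos²(54°) = 535.5 W/m².
I₂ = I₁ · cos²(60°) = 535.5 · 0.25 = 133.9 W/m².

I ≈ 134 W/m²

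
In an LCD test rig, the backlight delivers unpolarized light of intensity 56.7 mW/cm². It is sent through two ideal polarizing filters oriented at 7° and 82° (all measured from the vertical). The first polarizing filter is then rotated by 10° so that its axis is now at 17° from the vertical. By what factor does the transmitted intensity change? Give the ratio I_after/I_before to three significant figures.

I_new/I_old ≈ 2.67

Before rotation:
Unpolarized light through the first polarizer → I₁ = ½ I₀, now polarized at 7°.
I₂ = I₁ cos²(82° − 7°) = 0.5 I₀ · cos²(75°) = 0.03349 I₀.
After rotation:
Unpolarized light through the first polarizer → I₁ = ½ I₀, now polarized at 17°.
I₂ = I₁ cos²(82° − 17°) = 0.5 I₀ · cos²(65°) = 0.0893 I₀.
Ratio = 0.0893 / 0.03349 = 2.666.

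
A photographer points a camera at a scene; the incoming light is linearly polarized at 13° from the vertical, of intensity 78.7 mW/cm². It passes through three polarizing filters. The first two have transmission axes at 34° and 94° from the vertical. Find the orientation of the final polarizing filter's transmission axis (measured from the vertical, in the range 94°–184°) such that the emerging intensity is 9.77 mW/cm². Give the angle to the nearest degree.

θ ≈ 135°

I₁ = I₀ cos²(34° − 13°) = I₀ cos²(21°) = 0.8716 I₀.
I₂ = I₁ cos²(94° − 34°) = 0.8716 I₀ · cos²(60°) = 0.2179 I₀.
Target fraction: 9.77 / 78.7 mW/cm² = 0.1241 of I₀.
Need I₃/I₀ = 0.1241, so cos²(θ − 94°) = 0.1241 / 0.2179 = 0.5697.
θ − 94° = arccos(√0.5697) = 41.0°, giving θ ≈ 94 + 41.0 = 135.0°.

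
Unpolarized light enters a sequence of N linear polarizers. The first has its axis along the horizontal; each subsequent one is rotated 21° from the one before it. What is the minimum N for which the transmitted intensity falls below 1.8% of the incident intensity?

N = 26

First polarizer halves the unpolarized light: factor 1/2.
Each further stage multiplies by cos²(21°) = 0.8716.
After N polarizers: T = 0.5·0.8716^(N−1). Require T < 0.018 ⇒ N−1 > ln(0.018/0.5)/ln(0.8716) = 24.18, so N−1 ≥ 25 and N = 26.
Check: N=26 gives T = 0.01609 < 0.018; N=25 gives T = 0.01846.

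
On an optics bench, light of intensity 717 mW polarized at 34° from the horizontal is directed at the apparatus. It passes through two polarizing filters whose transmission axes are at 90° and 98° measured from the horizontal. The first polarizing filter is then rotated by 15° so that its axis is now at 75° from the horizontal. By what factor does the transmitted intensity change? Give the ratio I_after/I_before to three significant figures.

I_new/I_old ≈ 1.57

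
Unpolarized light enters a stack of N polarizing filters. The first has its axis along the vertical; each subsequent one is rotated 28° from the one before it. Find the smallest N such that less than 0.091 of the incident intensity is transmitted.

N = 8

First polarizer halves the unpolarized light: factor 1/2.
Each further stage multiplies by cos²(28°) = 0.7796.
After N polarizers: T = 0.5·0.7796^(N−1). Require T < 0.091 ⇒ N−1 > ln(0.091/0.5)/ln(0.7796) = 6.84, so N−1 ≥ 7 and N = 8.
Check: N=8 gives T = 0.08751 < 0.091; N=7 gives T = 0.1123.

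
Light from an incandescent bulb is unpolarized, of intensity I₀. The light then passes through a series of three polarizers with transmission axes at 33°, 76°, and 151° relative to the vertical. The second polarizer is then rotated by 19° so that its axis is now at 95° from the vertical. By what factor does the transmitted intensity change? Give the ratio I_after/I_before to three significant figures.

I_new/I_old ≈ 1.92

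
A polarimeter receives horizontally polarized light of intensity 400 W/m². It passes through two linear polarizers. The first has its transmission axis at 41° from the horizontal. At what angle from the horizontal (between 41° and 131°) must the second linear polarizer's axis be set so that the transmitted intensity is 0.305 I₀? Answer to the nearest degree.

θ ≈ 84°

By Malus's law, I₁ = I₀ cos²(41° − 0°) = I₀ cos²(41°) = 0.5696 I₀.
Need I₂/I₀ = 0.305, so cos²(θ − 41°) = 0.305 / 0.5696 = 0.5355.
θ − 41° = arccos(√0.5355) = 43.0°, giving θ ≈ 41 + 43.0 = 84.0°.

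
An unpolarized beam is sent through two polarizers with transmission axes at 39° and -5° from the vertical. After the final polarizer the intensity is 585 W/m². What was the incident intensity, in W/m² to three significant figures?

Unpolarized light through the first polarizer → I₁ = ½ I₀, now polarized at 39°.
I₂ = I₁ cos²(-5° − 39°) = 0.5 I₀ · cos²(44°) = 0.2587 I₀.
So 585 W/m² = 0.2587 I₀, giving I₀ = 585/0.2587 = 2261 W/m².

I₀ ≈ 2260 W/m²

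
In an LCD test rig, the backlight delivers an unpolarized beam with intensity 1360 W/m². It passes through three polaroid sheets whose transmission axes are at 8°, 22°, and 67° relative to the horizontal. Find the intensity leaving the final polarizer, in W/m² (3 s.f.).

Unpolarized light through the first polarizer → I₁ = 1360 W/m²/2 = 680 W/m², polarized at 8°.
I₂ = I₁ · cos²(14°) = 680 · 0.9415 = 640.2 W/m².
I₃ = I₂ · cos²(45°) = 640.2 · 0.5 = 320.1 W/m².

I ≈ 320 W/m²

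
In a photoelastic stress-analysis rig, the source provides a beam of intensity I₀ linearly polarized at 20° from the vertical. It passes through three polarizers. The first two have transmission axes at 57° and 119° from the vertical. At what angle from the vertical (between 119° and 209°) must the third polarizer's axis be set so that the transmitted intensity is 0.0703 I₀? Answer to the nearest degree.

By Malus's law, I₁ = I₀ cos²(57° − 20°) = I₀ cos²(37°) = 0.6378 I₀.
I₂ = I₁ cos²(119° − 57°) = 0.6378 I₀ · cos²(62°) = 0.1406 I₀.
Need I₃/I₀ = 0.0703, so cos²(θ − 119°) = 0.0703 / 0.1406 = 0.5001.
θ − 119° = arccos(√0.5001) = 45.0°, giving θ ≈ 119 + 45.0 = 164.0°.

θ ≈ 164°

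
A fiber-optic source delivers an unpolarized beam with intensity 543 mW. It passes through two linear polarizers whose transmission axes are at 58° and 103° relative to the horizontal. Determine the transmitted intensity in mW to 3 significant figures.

Unpolarized light through the first polarizer → I₁ = 543 mW/2 = 271.5 mW, polarized at 58°.
I₂ = I₁ · cos²(45°) = 271.5 · 0.5 = 135.8 mW.

I ≈ 136 mW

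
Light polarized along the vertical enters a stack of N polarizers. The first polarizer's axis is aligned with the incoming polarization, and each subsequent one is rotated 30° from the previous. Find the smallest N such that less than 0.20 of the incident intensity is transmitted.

N = 7

First polarizer is aligned with the polarization: full transmission.
Each further stage multiplies by cos²(30°) = 0.75.
After N polarizers: T = 0.75^(N−1). Require T < 0.20 ⇒ N−1 > ln(0.20)/ln(0.75) = 5.59, so N−1 ≥ 6 and N = 7.
Check: N=7 gives T = 0.178 < 0.20; N=6 gives T = 0.2373.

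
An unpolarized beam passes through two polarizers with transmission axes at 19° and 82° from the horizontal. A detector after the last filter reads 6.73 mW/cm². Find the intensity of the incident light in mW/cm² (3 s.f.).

Unpolarized light through the first polarizer → I₁ = ½ I₀, now polarized at 19°.
I₂ = I₁ cos²(82° − 19°) = 0.5 I₀ · cos²(63°) = 0.1031 I₀.
So 6.73 mW/cm² = 0.1031 I₀, giving I₀ = 6.73/0.1031 = 65.31 mW/cm².

I₀ ≈ 65.3 mW/cm²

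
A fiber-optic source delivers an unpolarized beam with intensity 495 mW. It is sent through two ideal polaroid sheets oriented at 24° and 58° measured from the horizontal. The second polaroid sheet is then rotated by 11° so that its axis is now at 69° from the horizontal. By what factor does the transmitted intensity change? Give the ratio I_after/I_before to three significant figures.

Before rotation:
Unpolarized light through the first polarizer → I₁ = ½ I₀, now polarized at 24°.
I₂ = I₁ cos²(58° − 24°) = 0.5 I₀ · cos²(34°) = 0.3437 I₀.
After rotation:
Unpolarized light through the first polarizer → I₁ = ½ I₀, now polarized at 24°.
I₂ = I₁ cos²(69° − 24°) = 0.5 I₀ · cos²(45°) = 0.25 I₀.
Ratio = 0.25 / 0.3437 = 0.7275.

I_new/I_old ≈ 0.727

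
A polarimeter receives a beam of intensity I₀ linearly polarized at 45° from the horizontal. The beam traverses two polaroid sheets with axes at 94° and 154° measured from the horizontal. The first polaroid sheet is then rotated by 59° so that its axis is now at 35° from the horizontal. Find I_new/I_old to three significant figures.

I_new/I_old ≈ 2.12

Before rotation:
By Malus's law, I₁ = I₀ cos²(94° − 45°) = I₀ cos²(49°) = 0.4304 I₀.
I₂ = I₁ cos²(154° − 94°) = 0.4304 I₀ · cos²(60°) = 0.1076 I₀.
After rotation:
I₁ = I₀ cos²(35° − 45°) = I₀ cos²(10°) = 0.9698 I₀.
Angle between axes 1 and 2: 61°. I₂ = 0.9698 I₀ · cos²(61°) = 0.228 I₀.
Ratio = 0.228 / 0.1076 = 2.118.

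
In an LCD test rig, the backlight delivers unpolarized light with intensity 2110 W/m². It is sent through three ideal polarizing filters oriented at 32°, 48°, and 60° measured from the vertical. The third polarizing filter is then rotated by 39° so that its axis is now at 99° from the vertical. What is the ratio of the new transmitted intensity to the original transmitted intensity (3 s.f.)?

Before rotation:
Unpolarized light through the first polarizer → I₁ = ½ I₀, now polarized at 32°.
I₂ = I₁ cos²(48° − 32°) = 0.5 I₀ · cos²(16°) = 0.462 I₀.
I₃ = I₂ cos²(60° − 48°) = 0.462 I₀ · cos²(12°) = 0.442 I₀.
After rotation:
Unpolarized light through the first polarizer → I₁ = ½ I₀, now polarized at 32°.
I₂ = I₁ cos²(48° − 32°) = 0.5 I₀ · cos²(16°) = 0.462 I₀.
I₃ = I₂ cos²(99° − 48°) = 0.462 I₀ · cos²(51°) = 0.183 I₀.
Ratio = 0.183 / 0.442 = 0.4139.

I_new/I_old ≈ 0.414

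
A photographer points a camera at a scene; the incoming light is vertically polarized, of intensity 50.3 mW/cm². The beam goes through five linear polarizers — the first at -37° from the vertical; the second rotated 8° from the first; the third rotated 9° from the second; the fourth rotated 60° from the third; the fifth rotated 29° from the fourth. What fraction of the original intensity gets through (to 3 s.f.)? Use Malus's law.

By Malus's law, I₁ = 50.3 mW/cm² · cos²(37°) = 32.08 mW/cm².
I₂ = I₁ · cos²(8°) = 32.08 · 0.9806 = 31.46 mW/cm².
I₃ = I₂ · cos²(9°) = 31.46 · 0.9755 = 30.69 mW/cm².
I₄ = I₃ · cos²(60°) = 30.69 · 0.25 = 7.673 mW/cm².
I₅ = I₄ · cos²(29°) = 7.673 · 0.765 = 5.869 mW/cm².
Transmitted fraction = 0.1167.

I/I₀ ≈ 0.117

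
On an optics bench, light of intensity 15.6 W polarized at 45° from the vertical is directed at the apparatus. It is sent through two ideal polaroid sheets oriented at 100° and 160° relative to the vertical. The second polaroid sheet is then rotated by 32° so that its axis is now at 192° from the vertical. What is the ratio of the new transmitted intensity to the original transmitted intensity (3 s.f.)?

Before rotation:
I₁ = I₀ cos²(100° − 45°) = I₀ cos²(55°) = 0.329 I₀.
I₂ = I₁ cos²(160° − 100°) = 0.329 I₀ · cos²(60°) = 0.08225 I₀.
After rotation:
I₁ = I₀ cos²(100° − 45°) = I₀ cos²(55°) = 0.329 I₀.
Angle between axes 1 and 2: 88°. I₂ = 0.329 I₀ · cos²(88°) = 0.0004007 I₀.
Ratio = 0.0004007 / 0.08225 = 0.004872.

I_new/I_old ≈ 0.00487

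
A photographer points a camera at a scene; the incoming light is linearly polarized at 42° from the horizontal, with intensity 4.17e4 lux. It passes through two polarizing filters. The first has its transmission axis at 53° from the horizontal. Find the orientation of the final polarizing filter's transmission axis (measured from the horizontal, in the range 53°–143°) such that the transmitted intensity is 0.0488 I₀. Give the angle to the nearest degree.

By Malus's law, I₁ = I₀ cos²(53° − 42°) = I₀ cos²(11°) = 0.9636 I₀.
Need I₂/I₀ = 0.0488, so cos²(θ − 53°) = 0.0488 / 0.9636 = 0.05064.
θ − 53° = arccos(√0.05064) = 77.0°, giving θ ≈ 53 + 77.0 = 130.0°.

θ ≈ 130°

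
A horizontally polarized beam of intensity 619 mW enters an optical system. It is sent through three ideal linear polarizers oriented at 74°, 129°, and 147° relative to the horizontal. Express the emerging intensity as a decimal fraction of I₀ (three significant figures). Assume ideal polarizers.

I₁ = 619 mW · cos²(74°) = 47.03 mW.
I₂ = I₁ · cos²(55°) = 47.03 · 0.329 = 15.47 mW.
I₃ = I₂ · cos²(18°) = 15.47 · 0.9045 = 13.99 mW.
Transmitted fraction = 0.02261.

I/I₀ ≈ 0.0226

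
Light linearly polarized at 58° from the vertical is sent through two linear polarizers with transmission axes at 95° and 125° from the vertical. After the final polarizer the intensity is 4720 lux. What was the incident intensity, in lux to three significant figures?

I₀ ≈ 9870 lux

I₁ = I₀ cos²(95° − 58°) = I₀ cos²(37°) = 0.6378 I₀.
I₂ = I₁ cos²(125° − 95°) = 0.6378 I₀ · cos²(30°) = 0.4784 I₀.
So 4720 lux = 0.4784 I₀, giving I₀ = 4720/0.4784 = 9867 lux.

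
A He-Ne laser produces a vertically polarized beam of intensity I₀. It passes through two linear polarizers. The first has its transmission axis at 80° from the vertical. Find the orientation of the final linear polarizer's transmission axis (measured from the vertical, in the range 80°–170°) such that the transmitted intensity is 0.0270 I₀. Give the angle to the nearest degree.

θ ≈ 99°

I₁ = I₀ cos²(80° − 0°) = I₀ cos²(80°) = 0.03015 I₀.
Need I₂/I₀ = 0.027, so cos²(θ − 80°) = 0.027 / 0.03015 = 0.8954.
θ − 80° = arccos(√0.8954) = 18.9°, giving θ ≈ 80 + 18.9 = 98.9°.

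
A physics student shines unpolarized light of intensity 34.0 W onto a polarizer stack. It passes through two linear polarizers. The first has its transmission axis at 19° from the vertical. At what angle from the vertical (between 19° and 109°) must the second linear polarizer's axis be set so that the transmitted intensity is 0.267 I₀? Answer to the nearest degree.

θ ≈ 62°

Unpolarized light through the first polarizer → I₁ = ½ I₀, now polarized at 19°.
Need I₂/I₀ = 0.267, so cos²(θ − 19°) = 0.267 / 0.5 = 0.534.
θ − 19° = arccos(√0.534) = 43.1°, giving θ ≈ 19 + 43.1 = 62.1°.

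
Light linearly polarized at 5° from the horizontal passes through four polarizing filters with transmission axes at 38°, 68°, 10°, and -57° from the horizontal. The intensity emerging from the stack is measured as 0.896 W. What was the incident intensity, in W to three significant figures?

I₀ ≈ 39.6 W

I₁ = I₀ cos²(38° − 5°) = I₀ cos²(33°) = 0.7034 I₀.
I₂ = I₁ cos²(68° − 38°) = 0.7034 I₀ · cos²(30°) = 0.5275 I₀.
I₃ = I₂ cos²(10° − 68°) = 0.5275 I₀ · cos²(58°) = 0.1481 I₀.
I₄ = I₃ cos²(-57° − 10°) = 0.1481 I₀ · cos²(67°) = 0.02262 I₀.
So 0.896 W = 0.02262 I₀, giving I₀ = 0.896/0.02262 = 39.62 W.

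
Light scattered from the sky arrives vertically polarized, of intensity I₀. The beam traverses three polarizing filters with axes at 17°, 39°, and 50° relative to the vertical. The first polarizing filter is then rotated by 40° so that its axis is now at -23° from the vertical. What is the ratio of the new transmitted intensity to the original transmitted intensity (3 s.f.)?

I_new/I_old ≈ 0.238

Before rotation:
By Malus's law, I₁ = I₀ cos²(17° − 0°) = I₀ cos²(17°) = 0.9145 I₀.
I₂ = I₁ cos²(39° − 17°) = 0.9145 I₀ · cos²(22°) = 0.7862 I₀.
I₃ = I₂ cos²(50° − 39°) = 0.7862 I₀ · cos²(11°) = 0.7576 I₀.
After rotation:
I₁ = I₀ cos²(-23° − 0°) = I₀ cos²(23°) = 0.8473 I₀.
I₂ = I₁ cos²(39° + 23°) = 0.8473 I₀ · cos²(62°) = 0.1868 I₀.
I₃ = I₂ cos²(50° − 39°) = 0.1868 I₀ · cos²(11°) = 0.18 I₀.
Ratio = 0.18 / 0.7576 = 0.2375.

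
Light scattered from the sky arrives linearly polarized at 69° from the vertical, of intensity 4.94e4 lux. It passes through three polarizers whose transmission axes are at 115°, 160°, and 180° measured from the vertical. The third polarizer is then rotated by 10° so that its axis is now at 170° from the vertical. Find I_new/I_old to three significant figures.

I_new/I_old ≈ 1.10

Before rotation:
By Malus's law, I₁ = I₀ cos²(115° − 69°) = I₀ cos²(46°) = 0.4826 I₀.
I₂ = I₁ cos²(160° − 115°) = 0.4826 I₀ · cos²(45°) = 0.2413 I₀.
I₃ = I₂ cos²(180° − 160°) = 0.2413 I₀ · cos²(20°) = 0.2131 I₀.
After rotation:
I₁ = I₀ cos²(115° − 69°) = I₀ cos²(46°) = 0.4826 I₀.
I₂ = I₁ cos²(160° − 115°) = 0.4826 I₀ · cos²(45°) = 0.2413 I₀.
I₃ = I₂ cos²(170° − 160°) = 0.2413 I₀ · cos²(10°) = 0.234 I₀.
Ratio = 0.234 / 0.2131 = 1.098.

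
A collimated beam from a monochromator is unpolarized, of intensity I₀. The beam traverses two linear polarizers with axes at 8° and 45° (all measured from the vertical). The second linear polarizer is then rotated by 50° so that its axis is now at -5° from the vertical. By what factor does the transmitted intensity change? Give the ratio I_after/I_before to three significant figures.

I_new/I_old ≈ 1.49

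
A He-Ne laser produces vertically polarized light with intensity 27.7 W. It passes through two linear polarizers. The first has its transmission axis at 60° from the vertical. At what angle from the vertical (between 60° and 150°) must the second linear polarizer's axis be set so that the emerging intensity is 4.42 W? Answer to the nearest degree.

By Malus's law, I₁ = I₀ cos²(60° − 0°) = I₀ cos²(60°) = 0.25 I₀.
Target fraction: 4.42 / 27.7 W = 0.1596 of I₀.
Need I₂/I₀ = 0.1596, so cos²(θ − 60°) = 0.1596 / 0.25 = 0.6383.
θ − 60° = arccos(√0.6383) = 37.0°, giving θ ≈ 60 + 37.0 = 97.0°.

θ ≈ 97°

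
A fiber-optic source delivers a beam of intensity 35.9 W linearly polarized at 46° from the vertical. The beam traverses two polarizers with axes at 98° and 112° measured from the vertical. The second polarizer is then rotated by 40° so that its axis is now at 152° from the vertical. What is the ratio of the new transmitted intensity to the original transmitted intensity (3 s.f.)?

Before rotation:
I₁ = I₀ cos²(98° − 46°) = I₀ cos²(52°) = 0.379 I₀.
I₂ = I₁ cos²(112° − 98°) = 0.379 I₀ · cos²(14°) = 0.3569 I₀.
After rotation:
I₁ = I₀ cos²(98° − 46°) = I₀ cos²(52°) = 0.379 I₀.
I₂ = I₁ cos²(152° − 98°) = 0.379 I₀ · cos²(54°) = 0.131 I₀.
Ratio = 0.131 / 0.3569 = 0.367.

I_new/I_old ≈ 0.367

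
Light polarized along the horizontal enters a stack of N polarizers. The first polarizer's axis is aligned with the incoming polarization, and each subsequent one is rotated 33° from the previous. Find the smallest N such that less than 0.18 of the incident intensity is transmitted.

First polarizer is aligned with the polarization: full transmission.
Each further stage multiplies by cos²(33°) = 0.7034.
After N polarizers: T = 0.7034^(N−1). Require T < 0.18 ⇒ N−1 > ln(0.18)/ln(0.7034) = 4.87, so N−1 ≥ 5 and N = 6.
Check: N=6 gives T = 0.1722 < 0.18; N=5 gives T = 0.2448.

N = 6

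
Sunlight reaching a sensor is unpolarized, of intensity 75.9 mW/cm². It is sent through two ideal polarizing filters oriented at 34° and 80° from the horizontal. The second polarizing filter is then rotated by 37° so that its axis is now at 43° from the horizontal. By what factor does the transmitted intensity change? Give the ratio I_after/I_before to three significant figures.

Before rotation:
Unpolarized light through the first polarizer → I₁ = ½ I₀, now polarized at 34°.
I₂ = I₁ cos²(80° − 34°) = 0.5 I₀ · cos²(46°) = 0.2413 I₀.
After rotation:
Unpolarized light through the first polarizer → I₁ = ½ I₀, now polarized at 34°.
I₂ = I₁ cos²(43° − 34°) = 0.5 I₀ · cos²(9°) = 0.4878 I₀.
Ratio = 0.4878 / 0.2413 = 2.022.

I_new/I_old ≈ 2.02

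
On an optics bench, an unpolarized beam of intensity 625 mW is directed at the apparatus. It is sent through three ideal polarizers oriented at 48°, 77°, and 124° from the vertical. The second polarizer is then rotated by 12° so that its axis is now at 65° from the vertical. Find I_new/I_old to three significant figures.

Before rotation:
Unpolarized light through the first polarizer → I₁ = ½ I₀, now polarized at 48°.
I₂ = I₁ cos²(77° − 48°) = 0.5 I₀ · cos²(29°) = 0.3825 I₀.
I₃ = I₂ cos²(124° − 77°) = 0.3825 I₀ · cos²(47°) = 0.1779 I₀.
After rotation:
Unpolarized light through the first polarizer → I₁ = ½ I₀, now polarized at 48°.
I₂ = I₁ cos²(65° − 48°) = 0.5 I₀ · cos²(17°) = 0.4573 I₀.
I₃ = I₂ cos²(124° − 65°) = 0.4573 I₀ · cos²(59°) = 0.1213 I₀.
Ratio = 0.1213 / 0.1779 = 0.6818.

I_new/I_old ≈ 0.682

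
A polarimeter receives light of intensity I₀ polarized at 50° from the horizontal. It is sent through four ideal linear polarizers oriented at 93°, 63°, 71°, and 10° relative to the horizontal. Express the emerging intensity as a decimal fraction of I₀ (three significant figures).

By Malus's law, I₁ = I₀ cos²(93° − 50°) = I₀ cos²(43°) = 0.5349 I₀.
I₂ = I₁ cos²(63° − 93°) = 0.5349 I₀ · cos²(30°) = 0.4012 I₀.
I₃ = I₂ cos²(71° − 63°) = 0.4012 I₀ · cos²(8°) = 0.3934 I₀.
I₄ = I₃ cos²(10° − 71°) = 0.3934 I₀ · cos²(61°) = 0.09246 I₀.
Transmitted fraction = 0.09246.

≈ 0.0925 I₀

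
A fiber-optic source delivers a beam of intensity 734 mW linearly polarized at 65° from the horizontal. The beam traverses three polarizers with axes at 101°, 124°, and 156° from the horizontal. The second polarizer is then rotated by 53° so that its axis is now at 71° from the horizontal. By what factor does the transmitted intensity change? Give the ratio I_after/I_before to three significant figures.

I_new/I_old ≈ 0.00935

Before rotation:
I₁ = I₀ cos²(101° − 65°) = I₀ cos²(36°) = 0.6545 I₀.
I₂ = I₁ cos²(124° − 101°) = 0.6545 I₀ · cos²(23°) = 0.5546 I₀.
I₃ = I₂ cos²(156° − 124°) = 0.5546 I₀ · cos²(32°) = 0.3988 I₀.
After rotation:
I₁ = I₀ cos²(101° − 65°) = I₀ cos²(36°) = 0.6545 I₀.
I₂ = I₁ cos²(71° − 101°) = 0.6545 I₀ · cos²(30°) = 0.4909 I₀.
I₃ = I₂ cos²(156° − 71°) = 0.4909 I₀ · cos²(85°) = 0.003729 I₀.
Ratio = 0.003729 / 0.3988 = 0.009349.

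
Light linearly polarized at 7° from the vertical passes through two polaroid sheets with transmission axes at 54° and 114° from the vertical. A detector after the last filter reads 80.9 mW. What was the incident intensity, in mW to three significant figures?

By Malus's law, I₁ = I₀ cos²(54° − 7°) = I₀ cos²(47°) = 0.4651 I₀.
I₂ = I₁ cos²(114° − 54°) = 0.4651 I₀ · cos²(60°) = 0.1163 I₀.
So 80.9 mW = 0.1163 I₀, giving I₀ = 80.9/0.1163 = 695.7 mW.

I₀ ≈ 696 mW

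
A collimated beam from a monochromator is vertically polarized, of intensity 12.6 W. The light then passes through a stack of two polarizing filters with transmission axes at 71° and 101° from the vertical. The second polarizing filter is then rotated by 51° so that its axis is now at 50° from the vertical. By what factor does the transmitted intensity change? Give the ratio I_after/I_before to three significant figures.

Before rotation:
I₁ = I₀ cos²(71° − 0°) = I₀ cos²(71°) = 0.106 I₀.
I₂ = I₁ cos²(101° − 71°) = 0.106 I₀ · cos²(30°) = 0.0795 I₀.
After rotation:
I₁ = I₀ cos²(71° − 0°) = I₀ cos²(71°) = 0.106 I₀.
I₂ = I₁ cos²(50° − 71°) = 0.106 I₀ · cos²(21°) = 0.09238 I₀.
Ratio = 0.09238 / 0.0795 = 1.162.

I_new/I_old ≈ 1.16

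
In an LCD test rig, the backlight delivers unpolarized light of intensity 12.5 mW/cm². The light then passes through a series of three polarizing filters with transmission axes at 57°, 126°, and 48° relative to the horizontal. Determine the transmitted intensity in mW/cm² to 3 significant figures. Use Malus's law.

I ≈ 0.0347 mW/cm²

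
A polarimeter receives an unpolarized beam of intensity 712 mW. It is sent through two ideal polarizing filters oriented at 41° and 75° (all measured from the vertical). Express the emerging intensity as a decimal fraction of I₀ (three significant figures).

Unpolarized light through the first polarizer → I₁ = 712 mW/2 = 356 mW, polarized at 41°.
I₂ = I₁ · cos²(34°) = 356 · 0.6873 = 244.7 mW.
Transmitted fraction = 0.3437.

I/I₀ ≈ 0.344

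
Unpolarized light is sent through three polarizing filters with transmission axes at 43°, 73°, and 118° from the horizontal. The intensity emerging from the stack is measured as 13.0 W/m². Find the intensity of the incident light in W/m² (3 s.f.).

I₀ ≈ 69.3 W/m²

Unpolarized light through the first polarizer → I₁ = ½ I₀, now polarized at 43°.
I₂ = I₁ cos²(73° − 43°) = 0.5 I₀ · cos²(30°) = 0.375 I₀.
I₃ = I₂ cos²(118° − 73°) = 0.375 I₀ · cos²(45°) = 0.1875 I₀.
So 13.0 W/m² = 0.1875 I₀, giving I₀ = 13.0/0.1875 = 69.33 W/m².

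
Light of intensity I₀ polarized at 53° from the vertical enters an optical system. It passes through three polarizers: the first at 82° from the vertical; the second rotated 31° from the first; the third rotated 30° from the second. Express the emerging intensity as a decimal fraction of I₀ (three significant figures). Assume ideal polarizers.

≈ 0.422 I₀

By Malus's law, I₁ = I₀ cos²(82° − 53°) = I₀ cos²(29°) = 0.765 I₀.
I₂ = I₁ cos²(31°) = 0.765 · 0.7347 I₀ = 0.562 I₀.
I₃ = I₂ cos²(30°) = 0.562 · 0.75 I₀ = 0.4215 I₀.
Transmitted fraction = 0.4215.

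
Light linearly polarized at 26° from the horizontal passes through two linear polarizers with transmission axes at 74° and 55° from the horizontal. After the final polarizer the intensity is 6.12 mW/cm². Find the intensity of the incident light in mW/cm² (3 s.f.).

By Malus's law, I₁ = I₀ cos²(74° − 26°) = I₀ cos²(48°) = 0.4477 I₀.
I₂ = I₁ cos²(55° − 74°) = 0.4477 I₀ · cos²(19°) = 0.4003 I₀.
So 6.12 mW/cm² = 0.4003 I₀, giving I₀ = 6.12/0.4003 = 15.29 mW/cm².

I₀ ≈ 15.3 mW/cm²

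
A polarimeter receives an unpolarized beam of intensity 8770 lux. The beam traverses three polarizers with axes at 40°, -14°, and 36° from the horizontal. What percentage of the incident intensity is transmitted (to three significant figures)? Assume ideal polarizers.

≈ 7.14%

Unpolarized light through the first polarizer → I₁ = 8770 lux/2 = 4385 lux, polarized at 40°.
I₂ = I₁ · cos²(54°) = 4385 · 0.3455 = 1515 lux.
I₃ = I₂ · cos²(50°) = 1515 · 0.4132 = 626 lux.
That is 7.137% of the incident intensity.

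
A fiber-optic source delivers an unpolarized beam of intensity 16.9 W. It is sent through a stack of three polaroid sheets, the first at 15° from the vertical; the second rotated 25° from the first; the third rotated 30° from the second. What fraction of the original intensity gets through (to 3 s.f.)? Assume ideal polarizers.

Unpolarized light through the first polarizer → I₁ = 16.9 W/2 = 8.45 W, polarized at 15°.
I₂ = I₁ · cos²(25°) = 8.45 · 0.8214 = 6.941 W.
I₃ = I₂ · cos²(30°) = 6.941 · 0.75 = 5.206 W.
Transmitted fraction = 0.308.

I/I₀ ≈ 0.308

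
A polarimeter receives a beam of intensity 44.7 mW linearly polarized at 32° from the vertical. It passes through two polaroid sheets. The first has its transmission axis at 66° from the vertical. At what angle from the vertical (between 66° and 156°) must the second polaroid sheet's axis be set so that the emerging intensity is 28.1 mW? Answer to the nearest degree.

θ ≈ 83°

By Malus's law, I₁ = I₀ cos²(66° − 32°) = I₀ cos²(34°) = 0.6873 I₀.
Target fraction: 28.1 / 44.7 mW = 0.6286 of I₀.
Need I₂/I₀ = 0.6286, so cos²(θ − 66°) = 0.6286 / 0.6873 = 0.9146.
θ − 66° = arccos(√0.9146) = 17.0°, giving θ ≈ 66 + 17.0 = 83.0°.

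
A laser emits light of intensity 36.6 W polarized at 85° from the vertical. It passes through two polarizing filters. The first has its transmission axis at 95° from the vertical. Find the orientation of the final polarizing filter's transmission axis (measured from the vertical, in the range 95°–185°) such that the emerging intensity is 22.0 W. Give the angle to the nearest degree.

By Malus's law, I₁ = I₀ cos²(95° − 85°) = I₀ cos²(10°) = 0.9698 I₀.
Target fraction: 22.0 / 36.6 W = 0.6011 of I₀.
Need I₂/I₀ = 0.6011, so cos²(θ − 95°) = 0.6011 / 0.9698 = 0.6198.
θ − 95° = arccos(√0.6198) = 38.1°, giving θ ≈ 95 + 38.1 = 133.1°.

θ ≈ 133°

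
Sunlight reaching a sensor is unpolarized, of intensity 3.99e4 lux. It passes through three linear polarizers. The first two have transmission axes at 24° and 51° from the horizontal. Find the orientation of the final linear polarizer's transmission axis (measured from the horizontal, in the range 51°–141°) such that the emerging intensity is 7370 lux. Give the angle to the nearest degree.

Unpolarized light through the first polarizer → I₁ = ½ I₀, now polarized at 24°.
I₂ = I₁ cos²(51° − 24°) = 0.5 I₀ · cos²(27°) = 0.3969 I₀.
Target fraction: 7370 / 3.99e4 lux = 0.1847 of I₀.
Need I₃/I₀ = 0.1847, so cos²(θ − 51°) = 0.1847 / 0.3969 = 0.4653.
θ − 51° = arccos(√0.4653) = 47.0°, giving θ ≈ 51 + 47.0 = 98.0°.

θ ≈ 98°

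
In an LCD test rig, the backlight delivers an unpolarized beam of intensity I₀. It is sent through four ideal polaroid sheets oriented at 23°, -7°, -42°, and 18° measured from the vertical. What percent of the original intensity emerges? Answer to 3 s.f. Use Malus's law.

Unpolarized light through the first polarizer → I₁ = ½ I₀, now polarized at 23°.
I₂ = I₁ cos²(-7° − 23°) = 0.5 I₀ · cos²(30°) = 0.375 I₀.
I₃ = I₂ cos²(-42° + 7°) = 0.375 I₀ · cos²(35°) = 0.2516 I₀.
I₄ = I₃ cos²(18° + 42°) = 0.2516 I₀ · cos²(60°) = 0.06291 I₀.
That is 6.291% of the incident intensity.

≈ 6.29%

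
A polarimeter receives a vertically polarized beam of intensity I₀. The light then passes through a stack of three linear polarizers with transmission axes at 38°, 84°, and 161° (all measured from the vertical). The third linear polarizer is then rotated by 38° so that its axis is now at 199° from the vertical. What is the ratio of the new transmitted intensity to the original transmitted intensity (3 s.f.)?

Before rotation:
I₁ = I₀ cos²(38° − 0°) = I₀ cos²(38°) = 0.621 I₀.
I₂ = I₁ cos²(84° − 38°) = 0.621 I₀ · cos²(46°) = 0.2996 I₀.
I₃ = I₂ cos²(161° − 84°) = 0.2996 I₀ · cos²(77°) = 0.01516 I₀.
After rotation:
I₁ = I₀ cos²(38° − 0°) = I₀ cos²(38°) = 0.621 I₀.
I₂ = I₁ cos²(84° − 38°) = 0.621 I₀ · cos²(46°) = 0.2996 I₀.
Angle between axes 2 and 3: 65°. I₃ = 0.2996 I₀ · cos²(65°) = 0.05352 I₀.
Ratio = 0.05352 / 0.01516 = 3.53.

I_new/I_old ≈ 3.53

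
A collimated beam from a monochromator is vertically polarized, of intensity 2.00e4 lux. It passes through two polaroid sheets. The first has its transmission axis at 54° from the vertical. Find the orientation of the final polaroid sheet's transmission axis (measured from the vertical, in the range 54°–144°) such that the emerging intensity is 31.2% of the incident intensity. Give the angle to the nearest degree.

θ ≈ 72°

I₁ = I₀ cos²(54° − 0°) = I₀ cos²(54°) = 0.3455 I₀.
Need I₂/I₀ = 0.312, so cos²(θ − 54°) = 0.312 / 0.3455 = 0.9031.
θ − 54° = arccos(√0.9031) = 18.1°, giving θ ≈ 54 + 18.1 = 72.1°.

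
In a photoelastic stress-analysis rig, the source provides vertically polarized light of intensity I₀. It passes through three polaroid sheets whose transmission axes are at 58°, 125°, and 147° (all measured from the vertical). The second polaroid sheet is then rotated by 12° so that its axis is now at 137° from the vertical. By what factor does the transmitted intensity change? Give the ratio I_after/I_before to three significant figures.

I_new/I_old ≈ 0.269

Before rotation:
I₁ = I₀ cos²(58° − 0°) = I₀ cos²(58°) = 0.2808 I₀.
I₂ = I₁ cos²(125° − 58°) = 0.2808 I₀ · cos²(67°) = 0.04287 I₀.
I₃ = I₂ cos²(147° − 125°) = 0.04287 I₀ · cos²(22°) = 0.03686 I₀.
After rotation:
I₁ = I₀ cos²(58° − 0°) = I₀ cos²(58°) = 0.2808 I₀.
I₂ = I₁ cos²(137° − 58°) = 0.2808 I₀ · cos²(79°) = 0.01022 I₀.
I₃ = I₂ cos²(147° − 137°) = 0.01022 I₀ · cos²(10°) = 0.009916 I₀.
Ratio = 0.009916 / 0.03686 = 0.269.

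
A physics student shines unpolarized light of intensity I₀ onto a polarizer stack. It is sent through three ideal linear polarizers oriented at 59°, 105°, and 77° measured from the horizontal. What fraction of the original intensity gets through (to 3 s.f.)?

≈ 0.188 I₀

Unpolarized light through the first polarizer → I₁ = ½ I₀, now polarized at 59°.
I₂ = I₁ cos²(105° − 59°) = 0.5 I₀ · cos²(46°) = 0.2413 I₀.
I₃ = I₂ cos²(77° − 105°) = 0.2413 I₀ · cos²(28°) = 0.1881 I₀.
Transmitted fraction = 0.1881.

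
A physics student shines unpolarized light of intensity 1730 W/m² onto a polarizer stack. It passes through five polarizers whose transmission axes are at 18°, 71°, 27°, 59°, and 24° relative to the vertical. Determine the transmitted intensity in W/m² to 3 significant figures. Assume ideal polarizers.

I ≈ 78.2 W/m²

Unpolarized light through the first polarizer → I₁ = 1730 W/m²/2 = 865 W/m², polarized at 18°.
I₂ = I₁ · cos²(53°) = 865 · 0.3622 = 313.3 W/m².
I₃ = I₂ · cos²(44°) = 313.3 · 0.5174 = 162.1 W/m².
I₄ = I₃ · cos²(32°) = 162.1 · 0.7192 = 116.6 W/m².
I₅ = I₄ · cos²(35°) = 116.6 · 0.671 = 78.23 W/m².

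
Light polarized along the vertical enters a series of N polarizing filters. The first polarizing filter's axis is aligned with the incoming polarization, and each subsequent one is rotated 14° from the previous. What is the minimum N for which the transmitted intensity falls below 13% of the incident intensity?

N = 35

First polarizer is aligned with the polarization: full transmission.
Each further stage multiplies by cos²(14°) = 0.9415.
After N polarizers: T = 0.9415^(N−1). Require T < 0.13 ⇒ N−1 > ln(0.13)/ln(0.9415) = 33.83, so N−1 ≥ 34 and N = 35.
Check: N=35 gives T = 0.1287 < 0.13; N=34 gives T = 0.1367.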